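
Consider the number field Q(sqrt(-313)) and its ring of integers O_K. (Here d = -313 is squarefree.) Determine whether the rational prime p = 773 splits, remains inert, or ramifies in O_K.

split

Since -313 ≢ 1 mod 4, the ring of integers is ℤ[√-313] with discriminant 4·(-313) = -1252.
disc(K) = -1252 is not divisible by 773; 773 is unramified.
Euler's criterion: (-313)^386 mod 773 = 1. Thus (-313|773) = 1.
(-313/773) = 1, so 773 splits.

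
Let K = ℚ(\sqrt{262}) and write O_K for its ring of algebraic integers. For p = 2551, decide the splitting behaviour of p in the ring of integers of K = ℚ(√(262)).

262 mod 4 = 2, hence disc K = 4·262 = 1048 and O_K = ℤ[√262].
2551 ∤ 1048, so 2551 is unramified.
Compute (262/2551) via Euler: 262^((2551-1)/2) mod 2551 = 2550, so (262/2551) = -1.
Legendre symbol -1 ⇒ 2551 is inert.

2551 remains inert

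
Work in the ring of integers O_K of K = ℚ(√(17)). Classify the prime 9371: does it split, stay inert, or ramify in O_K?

Since 17 ≡ 1 mod 4, the ring of integers is ℤ[(1+√17)/2] with discriminant 17.
9371 ∤ 17, so 9371 is unramified.
Compute (17/9371) via Euler: 17^((9371-1)/2) mod 9371 = 1, so (17/9371) = 1.
d is a quadratic residue mod p, hence 9371 splits in O_K.

splits completely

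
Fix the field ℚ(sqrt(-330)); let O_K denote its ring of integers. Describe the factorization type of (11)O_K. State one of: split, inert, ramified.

d = -330 ≡ 2 (mod 4), so O_K = ℤ[√-330] and disc(K) = 4d = -1320.
11 divides disc(K) = -1320, so 11 ramifies.

ramified — (11) = 𝔭²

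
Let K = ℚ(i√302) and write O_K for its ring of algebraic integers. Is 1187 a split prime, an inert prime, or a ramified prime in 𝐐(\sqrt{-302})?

split — (1187) = 𝔭₁𝔭₂ with 𝔭₁ ≠ 𝔭₂

-302 mod 4 = 2, hence disc K = 4·(-302) = -1208 and O_K = ℤ[√-302].
1187 ∤ -1208, so 1187 is unramified.
Euler's criterion: (-302)^593 mod 1187 = 1. Thus (-302|1187) = 1.
(-302/1187) = 1, so 1187 splits.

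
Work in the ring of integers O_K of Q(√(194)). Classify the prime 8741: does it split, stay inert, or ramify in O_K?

p is inert

Since 194 ≢ 1 mod 4, the ring of integers is ℤ[√194] with discriminant 4·194 = 776.
Since gcd(8741, 776) = 1 the prime 8741 does not ramify.
Legendre symbol by Euler's criterion: (194/8741) ≡ 194^4370 ≡ 8740 (mod 8741), i.e. (194/8741) = -1.
Legendre symbol -1 ⇒ 8741 is inert.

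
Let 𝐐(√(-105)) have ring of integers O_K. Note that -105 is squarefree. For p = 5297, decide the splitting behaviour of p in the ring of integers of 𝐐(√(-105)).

5297 remains inert

-105 mod 4 = 3, hence disc K = 4·(-105) = -420 and O_K = ℤ[√-105].
disc(K) = -420 is not divisible by 5297; 5297 is unramified.
Compute (-105/5297) via Euler: 5192^((5297-1)/2) mod 5297 = 5296, so (-105/5297) = -1.
Legendre symbol -1 ⇒ 5297 is inert.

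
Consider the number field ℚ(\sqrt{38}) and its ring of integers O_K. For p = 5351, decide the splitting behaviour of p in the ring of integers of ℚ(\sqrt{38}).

d = 38 ≡ 2 (mod 4), so O_K = ℤ[√38] and disc(K) = 4d = 152.
Since gcd(5351, 152) = 1 the prime 5351 does not ramify.
Euler's criterion: 38^2675 mod 5351 = 1. Thus (38|5351) = 1.
Legendre symbol 1 ⇒ 5351 is split.

split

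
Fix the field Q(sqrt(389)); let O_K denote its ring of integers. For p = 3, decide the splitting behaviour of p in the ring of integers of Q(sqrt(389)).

remains prime (inert)

389 mod 4 = 1, hence disc K = 389 and O_K = ℤ[(1+√389)/2].
3 ∤ 389, so 3 is unramified.
Compute (389/3) via Euler: 2^((3-1)/2) mod 3 = 2, so (389/3) = -1.
d is a non-residue mod p, hence 3 remains inert in O_K.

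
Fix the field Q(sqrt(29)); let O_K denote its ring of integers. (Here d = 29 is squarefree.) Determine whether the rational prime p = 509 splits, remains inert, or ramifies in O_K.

Since 29 ≡ 1 mod 4, the ring of integers is ℤ[(1+√29)/2] with discriminant 29.
disc(K) = 29 is not divisible by 509; 509 is unramified.
Legendre symbol by Euler's criterion: (29/509) ≡ 29^254 ≡ 1 (mod 509), i.e. (29/509) = 1.
(29/509) = 1, so 509 splits.

split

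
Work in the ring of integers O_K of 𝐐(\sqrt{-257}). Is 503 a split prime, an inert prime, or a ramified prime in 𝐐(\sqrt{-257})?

-257 mod 4 = 3, hence disc K = 4·(-257) = -1028 and O_K = ℤ[√-257].
503 ∤ -1028, so 503 is unramified.
(-257/503) = 246^251 mod 503 = 502, giving Legendre symbol -1.
d is a non-residue mod p, hence 503 remains inert in O_K.

inert — (503) stays prime in O_K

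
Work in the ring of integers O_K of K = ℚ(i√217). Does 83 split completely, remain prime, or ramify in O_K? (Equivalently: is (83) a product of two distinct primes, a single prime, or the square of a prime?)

-217 mod 4 = 3, hence disc K = 4·(-217) = -868 and O_K = ℤ[√-217].
83 ∤ -868, so 83 is unramified.
Compute (-217/83) via Euler: 32^((83-1)/2) mod 83 = 82, so (-217/83) = -1.
(-217/83) = -1, so 83 is inert.

p is inert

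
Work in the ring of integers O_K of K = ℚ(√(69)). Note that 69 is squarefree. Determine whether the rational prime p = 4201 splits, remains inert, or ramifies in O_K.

d = 69 ≡ 1 (mod 4), so O_K = ℤ[(1+√69)/2] and disc(K) = d = 69.
4201 ∤ 69, so 4201 is unramified.
Compute (69/4201) via Euler: 69^((4201-1)/2) mod 4201 = 4200, so (69/4201) = -1.
Legendre symbol -1 ⇒ 4201 is inert.

4201 remains inert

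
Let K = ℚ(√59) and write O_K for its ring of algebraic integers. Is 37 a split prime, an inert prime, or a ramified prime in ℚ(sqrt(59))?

inert

59 mod 4 = 3, hence disc K = 4·59 = 236 and O_K = ℤ[√59].
37 ∤ 236, so 37 is unramified.
Legendre symbol by Euler's criterion: (59/37) ≡ 59^18 ≡ 36 (mod 37), i.e. (59/37) = -1.
d is a non-residue mod p, hence 37 remains inert in O_K.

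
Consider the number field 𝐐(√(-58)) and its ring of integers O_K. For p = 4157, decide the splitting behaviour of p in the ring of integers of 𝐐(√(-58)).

d = -58 ≡ 2 (mod 4), so O_K = ℤ[√-58] and disc(K) = 4d = -232.
4157 ∤ -232, so 4157 is unramified.
Compute (-58/4157) via Euler: 4099^((4157-1)/2) mod 4157 = 1, so (-58/4157) = 1.
d is a quadratic residue mod p, hence 4157 splits in O_K.

split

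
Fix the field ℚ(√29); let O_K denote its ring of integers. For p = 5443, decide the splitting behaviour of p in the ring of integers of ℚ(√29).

29 mod 4 = 1, hence disc K = 29 and O_K = ℤ[(1+√29)/2].
disc(K) = 29 is not divisible by 5443; 5443 is unramified.
Legendre symbol by Euler's criterion: (29/5443) ≡ 29^2721 ≡ 1 (mod 5443), i.e. (29/5443) = 1.
(29/5443) = 1, so 5443 splits.

splits completely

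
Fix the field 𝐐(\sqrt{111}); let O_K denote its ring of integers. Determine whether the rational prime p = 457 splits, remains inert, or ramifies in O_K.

d = 111 ≡ 3 (mod 4), so O_K = ℤ[√111] and disc(K) = 4d = 444.
457 ∤ 444, so 457 is unramified.
Compute (111/457) via Euler: 111^((457-1)/2) mod 457 = 456, so (111/457) = -1.
(111/457) = -1, so 457 is inert.

remains prime (inert)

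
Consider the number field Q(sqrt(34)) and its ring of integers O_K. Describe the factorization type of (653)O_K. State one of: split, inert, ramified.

d = 34 ≡ 2 (mod 4), so O_K = ℤ[√34] and disc(K) = 4d = 136.
653 ∤ 136, so 653 is unramified.
Compute (34/653) via Euler: 34^((653-1)/2) mod 653 = 1, so (34/653) = 1.
(34/653) = 1, so 653 splits.

split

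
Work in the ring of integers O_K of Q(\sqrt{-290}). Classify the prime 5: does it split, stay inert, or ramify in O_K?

ramified

-290 mod 4 = 2, hence disc K = 4·(-290) = -1160 and O_K = ℤ[√-290].
5 divides disc(K) = -1160, so 5 ramifies.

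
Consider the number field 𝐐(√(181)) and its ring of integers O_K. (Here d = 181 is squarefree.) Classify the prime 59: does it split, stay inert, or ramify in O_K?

d = 181 ≡ 1 (mod 4), so O_K = ℤ[(1+√181)/2] and disc(K) = d = 181.
Since gcd(59, 181) = 1 the prime 59 does not ramify.
Compute (181/59) via Euler: 4^((59-1)/2) mod 59 = 1, so (181/59) = 1.
d is a quadratic residue mod p, hence 59 splits in O_K.

split — (59) = 𝔭₁𝔭₂ with 𝔭₁ ≠ 𝔭₂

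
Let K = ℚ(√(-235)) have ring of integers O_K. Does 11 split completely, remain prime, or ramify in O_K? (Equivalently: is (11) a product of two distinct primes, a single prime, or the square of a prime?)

inert — (11) stays prime in O_K

-235 mod 4 = 1, hence disc K = -235 and O_K = ℤ[(1+√-235)/2].
11 ∤ -235, so 11 is unramified.
(-235/11) = 7^5 mod 11 = 10, giving Legendre symbol -1.
(-235/11) = -1, so 11 is inert.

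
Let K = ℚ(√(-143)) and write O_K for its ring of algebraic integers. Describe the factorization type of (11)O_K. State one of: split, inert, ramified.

11 is ramified

Since -143 ≡ 1 mod 4, the ring of integers is ℤ[(1+√-143)/2] with discriminant -143.
Ramification test: 11 | -143. The prime 11 ramifies in K.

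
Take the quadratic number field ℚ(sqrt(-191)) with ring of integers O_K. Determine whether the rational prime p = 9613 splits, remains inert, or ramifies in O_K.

Since -191 ≡ 1 mod 4, the ring of integers is ℤ[(1+√-191)/2] with discriminant -191.
9613 ∤ -191, so 9613 is unramified.
(-191/9613) = 9422^4806 mod 9613 = 9612, giving Legendre symbol -1.
d is a non-residue mod p, hence 9613 remains inert in O_K.

inert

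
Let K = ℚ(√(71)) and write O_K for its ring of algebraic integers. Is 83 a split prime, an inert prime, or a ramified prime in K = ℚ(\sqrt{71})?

inert — (83) stays prime in O_K

71 mod 4 = 3, hence disc K = 4·71 = 284 and O_K = ℤ[√71].
83 ∤ 284, so 83 is unramified.
Legendre symbol by Euler's criterion: (71/83) ≡ 71^41 ≡ 82 (mod 83), i.e. (71/83) = -1.
d is a non-residue mod p, hence 83 remains inert in O_K.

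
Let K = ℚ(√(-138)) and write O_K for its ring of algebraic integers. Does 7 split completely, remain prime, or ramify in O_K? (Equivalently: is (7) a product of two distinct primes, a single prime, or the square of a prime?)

p splits

d = -138 ≡ 2 (mod 4), so O_K = ℤ[√-138] and disc(K) = 4d = -552.
Since gcd(7, -552) = 1 the prime 7 does not ramify.
Compute (-138/7) via Euler: 2^((7-1)/2) mod 7 = 1, so (-138/7) = 1.
(-138/7) = 1, so 7 splits.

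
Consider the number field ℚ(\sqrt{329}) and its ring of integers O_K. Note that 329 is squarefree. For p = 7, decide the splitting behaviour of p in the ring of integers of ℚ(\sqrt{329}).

7 is ramified

Since 329 ≡ 1 mod 4, the ring of integers is ℤ[(1+√329)/2] with discriminant 329.
7 divides disc(K) = 329, so 7 ramifies.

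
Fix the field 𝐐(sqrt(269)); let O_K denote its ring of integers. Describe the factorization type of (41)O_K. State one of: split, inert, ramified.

269 mod 4 = 1, hence disc K = 269 and O_K = ℤ[(1+√269)/2].
41 ∤ 269, so 41 is unramified.
Legendre symbol by Euler's criterion: (269/41) ≡ 269^20 ≡ 1 (mod 41), i.e. (269/41) = 1.
(269/41) = 1, so 41 splits.

p splits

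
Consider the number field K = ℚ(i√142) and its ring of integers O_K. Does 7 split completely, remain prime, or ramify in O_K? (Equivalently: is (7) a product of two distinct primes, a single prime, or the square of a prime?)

Since -142 ≢ 1 mod 4, the ring of integers is ℤ[√-142] with discriminant 4·(-142) = -568.
7 ∤ -568, so 7 is unramified.
(-142/7) = 5^3 mod 7 = 6, giving Legendre symbol -1.
d is a non-residue mod p, hence 7 remains inert in O_K.

p is inert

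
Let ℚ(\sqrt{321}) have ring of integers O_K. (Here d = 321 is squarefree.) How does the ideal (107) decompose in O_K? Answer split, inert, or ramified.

321 mod 4 = 1, hence disc K = 321 and O_K = ℤ[(1+√321)/2].
Ramification test: 107 | 321. The prime 107 ramifies in K.

ramified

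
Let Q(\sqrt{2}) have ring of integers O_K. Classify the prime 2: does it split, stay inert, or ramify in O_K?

2 mod 4 = 2, hence disc K = 4·2 = 8 and O_K = ℤ[√2].
disc(K) = 8 = 2·4, so p = 2 is ramified.

p ramifies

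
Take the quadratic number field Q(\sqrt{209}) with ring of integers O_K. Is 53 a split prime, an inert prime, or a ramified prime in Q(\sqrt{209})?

209 mod 4 = 1, hence disc K = 209 and O_K = ℤ[(1+√209)/2].
Since gcd(53, 209) = 1 the prime 53 does not ramify.
(209/53) = 50^26 mod 53 = 52, giving Legendre symbol -1.
d is a non-residue mod p, hence 53 remains inert in O_K.

remains prime (inert)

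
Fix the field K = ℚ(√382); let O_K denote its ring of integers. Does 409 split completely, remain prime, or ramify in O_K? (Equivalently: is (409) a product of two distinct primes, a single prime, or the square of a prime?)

split

d = 382 ≡ 2 (mod 4), so O_K = ℤ[√382] and disc(K) = 4d = 1528.
Since gcd(409, 1528) = 1 the prime 409 does not ramify.
Euler's criterion: 382^204 mod 409 = 1. Thus (382|409) = 1.
Legendre symbol 1 ⇒ 409 is split.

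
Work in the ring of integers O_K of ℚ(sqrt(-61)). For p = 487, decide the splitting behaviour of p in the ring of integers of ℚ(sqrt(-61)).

d = -61 ≡ 3 (mod 4), so O_K = ℤ[√-61] and disc(K) = 4d = -244.
Since gcd(487, -244) = 1 the prime 487 does not ramify.
Euler's criterion: (-61)^243 mod 487 = 486. Thus (-61|487) = -1.
Legendre symbol -1 ⇒ 487 is inert.

487 remains inert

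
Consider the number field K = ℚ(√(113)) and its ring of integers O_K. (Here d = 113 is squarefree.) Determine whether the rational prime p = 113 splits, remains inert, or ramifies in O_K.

ramifies in O_K

Since 113 ≡ 1 mod 4, the ring of integers is ℤ[(1+√113)/2] with discriminant 113.
Ramification test: 113 | 113. The prime 113 ramifies in K.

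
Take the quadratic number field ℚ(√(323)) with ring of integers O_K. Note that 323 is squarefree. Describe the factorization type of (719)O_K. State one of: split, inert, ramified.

323 mod 4 = 3, hence disc K = 4·323 = 1292 and O_K = ℤ[√323].
719 ∤ 1292, so 719 is unramified.
Compute (323/719) via Euler: 323^((719-1)/2) mod 719 = 1, so (323/719) = 1.
Legendre symbol 1 ⇒ 719 is split.

719 splits in O_K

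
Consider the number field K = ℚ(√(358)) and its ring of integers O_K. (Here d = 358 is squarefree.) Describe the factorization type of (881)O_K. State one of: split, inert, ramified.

d = 358 ≡ 2 (mod 4), so O_K = ℤ[√358] and disc(K) = 4d = 1432.
Since gcd(881, 1432) = 1 the prime 881 does not ramify.
Legendre symbol by Euler's criterion: (358/881) ≡ 358^440 ≡ 880 (mod 881), i.e. (358/881) = -1.
Legendre symbol -1 ⇒ 881 is inert.

inert — (881) stays prime in O_K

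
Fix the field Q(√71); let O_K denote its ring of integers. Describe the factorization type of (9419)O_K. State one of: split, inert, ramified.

split

71 mod 4 = 3, hence disc K = 4·71 = 284 and O_K = ℤ[√71].
Since gcd(9419, 284) = 1 the prime 9419 does not ramify.
Legendre symbol by Euler's criterion: (71/9419) ≡ 71^4709 ≡ 1 (mod 9419), i.e. (71/9419) = 1.
d is a quadratic residue mod p, hence 9419 splits in O_K.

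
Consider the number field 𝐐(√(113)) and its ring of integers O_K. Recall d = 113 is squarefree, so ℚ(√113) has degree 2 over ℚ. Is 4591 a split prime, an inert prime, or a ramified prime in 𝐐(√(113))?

inert — (4591) stays prime in O_K

d = 113 ≡ 1 (mod 4), so O_K = ℤ[(1+√113)/2] and disc(K) = d = 113.
disc(K) = 113 is not divisible by 4591; 4591 is unramified.
Euler's criterion: 113^2295 mod 4591 = 4590. Thus (113|4591) = -1.
d is a non-residue mod p, hence 4591 remains inert in O_K.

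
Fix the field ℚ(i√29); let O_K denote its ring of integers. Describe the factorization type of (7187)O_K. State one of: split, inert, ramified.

Since -29 ≢ 1 mod 4, the ring of integers is ℤ[√-29] with discriminant 4·(-29) = -116.
7187 ∤ -116, so 7187 is unramified.
Legendre symbol by Euler's criterion: (-29/7187) ≡ (-29)^3593 ≡ 7186 (mod 7187), i.e. (-29/7187) = -1.
Legendre symbol -1 ⇒ 7187 is inert.

7187 remains inert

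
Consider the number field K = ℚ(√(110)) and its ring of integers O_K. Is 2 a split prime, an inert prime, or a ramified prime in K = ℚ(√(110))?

110 mod 4 = 2, hence disc K = 4·110 = 440 and O_K = ℤ[√110].
disc(K) = 440 = 2·220, so p = 2 is ramified.

2 is ramified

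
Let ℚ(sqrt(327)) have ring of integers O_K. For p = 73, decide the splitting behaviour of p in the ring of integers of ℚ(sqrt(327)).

327 mod 4 = 3, hence disc K = 4·327 = 1308 and O_K = ℤ[√327].
73 ∤ 1308, so 73 is unramified.
Euler's criterion: 327^36 mod 73 = 1. Thus (327|73) = 1.
(327/73) = 1, so 73 splits.

split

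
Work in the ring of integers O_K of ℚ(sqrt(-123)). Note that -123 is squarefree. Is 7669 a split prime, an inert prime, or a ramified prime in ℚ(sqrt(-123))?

split — (7669) = 𝔭₁𝔭₂ with 𝔭₁ ≠ 𝔭₂

Since -123 ≡ 1 mod 4, the ring of integers is ℤ[(1+√-123)/2] with discriminant -123.
7669 ∤ -123, so 7669 is unramified.
Compute (-123/7669) via Euler: 7546^((7669-1)/2) mod 7669 = 1, so (-123/7669) = 1.
d is a quadratic residue mod p, hence 7669 splits in O_K.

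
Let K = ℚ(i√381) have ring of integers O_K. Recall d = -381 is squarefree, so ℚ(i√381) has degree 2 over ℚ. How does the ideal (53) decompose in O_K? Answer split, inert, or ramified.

53 splits in O_K

Since -381 ≢ 1 mod 4, the ring of integers is ℤ[√-381] with discriminant 4·(-381) = -1524.
disc(K) = -1524 is not divisible by 53; 53 is unramified.
Legendre symbol by Euler's criterion: (-381/53) ≡ (-381)^26 ≡ 1 (mod 53), i.e. (-381/53) = 1.
d is a quadratic residue mod p, hence 53 splits in O_K.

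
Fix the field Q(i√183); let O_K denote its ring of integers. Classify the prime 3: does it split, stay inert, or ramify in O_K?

ramified

d = -183 ≡ 1 (mod 4), so O_K = ℤ[(1+√-183)/2] and disc(K) = d = -183.
Ramification test: 3 | -183. The prime 3 ramifies in K.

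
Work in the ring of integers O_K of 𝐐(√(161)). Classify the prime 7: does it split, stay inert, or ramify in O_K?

Since 161 ≡ 1 mod 4, the ring of integers is ℤ[(1+√161)/2] with discriminant 161.
7 divides disc(K) = 161, so 7 ramifies.

7 is ramified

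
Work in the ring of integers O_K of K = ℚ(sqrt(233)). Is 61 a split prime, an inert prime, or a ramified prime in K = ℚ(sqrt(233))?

p is inert

233 mod 4 = 1, hence disc K = 233 and O_K = ℤ[(1+√233)/2].
61 ∤ 233, so 61 is unramified.
Euler's criterion: 233^30 mod 61 = 60. Thus (233|61) = -1.
Legendre symbol -1 ⇒ 61 is inert.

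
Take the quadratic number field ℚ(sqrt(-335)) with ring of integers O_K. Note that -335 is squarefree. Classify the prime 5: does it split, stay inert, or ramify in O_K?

d = -335 ≡ 1 (mod 4), so O_K = ℤ[(1+√-335)/2] and disc(K) = d = -335.
Ramification test: 5 | -335. The prime 5 ramifies in K.

p ramifies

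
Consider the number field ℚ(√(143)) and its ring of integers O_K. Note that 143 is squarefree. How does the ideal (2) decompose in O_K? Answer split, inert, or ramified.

143 mod 4 = 3, hence disc K = 4·143 = 572 and O_K = ℤ[√143].
2 divides disc(K) = 572, so 2 ramifies.

ramifies in O_K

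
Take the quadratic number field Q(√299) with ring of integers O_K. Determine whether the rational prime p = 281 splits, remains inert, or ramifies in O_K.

p splits

d = 299 ≡ 3 (mod 4), so O_K = ℤ[√299] and disc(K) = 4d = 1196.
disc(K) = 1196 is not divisible by 281; 281 is unramified.
Legendre symbol by Euler's criterion: (299/281) ≡ 299^140 ≡ 1 (mod 281), i.e. (299/281) = 1.
(299/281) = 1, so 281 splits.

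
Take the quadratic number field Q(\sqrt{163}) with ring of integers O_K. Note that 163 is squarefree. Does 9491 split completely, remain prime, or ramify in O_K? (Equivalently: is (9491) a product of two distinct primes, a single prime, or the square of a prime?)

9491 splits in O_K

d = 163 ≡ 3 (mod 4), so O_K = ℤ[√163] and disc(K) = 4d = 652.
disc(K) = 652 is not divisible by 9491; 9491 is unramified.
Legendre symbol by Euler's criterion: (163/9491) ≡ 163^4745 ≡ 1 (mod 9491), i.e. (163/9491) = 1.
d is a quadratic residue mod p, hence 9491 splits in O_K.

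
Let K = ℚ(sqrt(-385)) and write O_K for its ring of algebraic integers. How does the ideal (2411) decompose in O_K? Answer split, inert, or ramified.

d = -385 ≡ 3 (mod 4), so O_K = ℤ[√-385] and disc(K) = 4d = -1540.
Since gcd(2411, -1540) = 1 the prime 2411 does not ramify.
(-385/2411) = 2026^1205 mod 2411 = 2410, giving Legendre symbol -1.
(-385/2411) = -1, so 2411 is inert.

inert — (2411) stays prime in O_K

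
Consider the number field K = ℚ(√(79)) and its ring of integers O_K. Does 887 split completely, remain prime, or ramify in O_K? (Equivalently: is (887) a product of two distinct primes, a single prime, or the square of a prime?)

79 mod 4 = 3, hence disc K = 4·79 = 316 and O_K = ℤ[√79].
887 ∤ 316, so 887 is unramified.
Compute (79/887) via Euler: 79^((887-1)/2) mod 887 = 886, so (79/887) = -1.
(79/887) = -1, so 887 is inert.

inert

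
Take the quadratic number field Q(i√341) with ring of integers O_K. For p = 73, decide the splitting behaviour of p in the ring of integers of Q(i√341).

Since -341 ≢ 1 mod 4, the ring of integers is ℤ[√-341] with discriminant 4·(-341) = -1364.
Since gcd(73, -1364) = 1 the prime 73 does not ramify.
(-341/73) = 24^36 mod 73 = 1, giving Legendre symbol 1.
(-341/73) = 1, so 73 splits.

p splits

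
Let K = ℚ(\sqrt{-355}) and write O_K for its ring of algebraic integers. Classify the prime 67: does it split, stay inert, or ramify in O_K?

-355 mod 4 = 1, hence disc K = -355 and O_K = ℤ[(1+√-355)/2].
disc(K) = -355 is not divisible by 67; 67 is unramified.
(-355/67) = 47^33 mod 67 = 1, giving Legendre symbol 1.
d is a quadratic residue mod p, hence 67 splits in O_K.

p splits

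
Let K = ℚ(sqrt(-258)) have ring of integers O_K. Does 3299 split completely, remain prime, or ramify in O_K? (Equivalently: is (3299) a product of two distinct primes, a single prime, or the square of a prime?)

Since -258 ≢ 1 mod 4, the ring of integers is ℤ[√-258] with discriminant 4·(-258) = -1032.
disc(K) = -1032 is not divisible by 3299; 3299 is unramified.
(-258/3299) = 3041^1649 mod 3299 = 3298, giving Legendre symbol -1.
Legendre symbol -1 ⇒ 3299 is inert.

inert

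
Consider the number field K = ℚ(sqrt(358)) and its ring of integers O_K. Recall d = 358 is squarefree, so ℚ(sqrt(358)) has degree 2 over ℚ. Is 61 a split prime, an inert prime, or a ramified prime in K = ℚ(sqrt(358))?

inert — (61) stays prime in O_K

d = 358 ≡ 2 (mod 4), so O_K = ℤ[√358] and disc(K) = 4d = 1432.
disc(K) = 1432 is not divisible by 61; 61 is unramified.
Compute (358/61) via Euler: 53^((61-1)/2) mod 61 = 60, so (358/61) = -1.
(358/61) = -1, so 61 is inert.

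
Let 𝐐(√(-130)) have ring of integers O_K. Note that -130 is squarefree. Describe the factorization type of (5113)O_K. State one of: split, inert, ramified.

inert — (5113) stays prime in O_K

-130 mod 4 = 2, hence disc K = 4·(-130) = -520 and O_K = ℤ[√-130].
Since gcd(5113, -520) = 1 the prime 5113 does not ramify.
Euler's criterion: (-130)^2556 mod 5113 = 5112. Thus (-130|5113) = -1.
Legendre symbol -1 ⇒ 5113 is inert.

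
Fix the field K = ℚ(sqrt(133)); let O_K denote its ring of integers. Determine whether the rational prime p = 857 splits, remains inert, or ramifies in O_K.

splits completely

d = 133 ≡ 1 (mod 4), so O_K = ℤ[(1+√133)/2] and disc(K) = d = 133.
857 ∤ 133, so 857 is unramified.
Euler's criterion: 133^428 mod 857 = 1. Thus (133|857) = 1.
d is a quadratic residue mod p, hence 857 splits in O_K.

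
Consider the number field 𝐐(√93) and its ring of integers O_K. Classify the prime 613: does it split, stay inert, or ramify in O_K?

613 remains inert

93 mod 4 = 1, hence disc K = 93 and O_K = ℤ[(1+√93)/2].
Since gcd(613, 93) = 1 the prime 613 does not ramify.
(93/613) = 93^306 mod 613 = 612, giving Legendre symbol -1.
Legendre symbol -1 ⇒ 613 is inert.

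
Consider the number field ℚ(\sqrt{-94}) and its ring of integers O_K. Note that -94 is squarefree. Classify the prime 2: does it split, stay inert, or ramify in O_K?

d = -94 ≡ 2 (mod 4), so O_K = ℤ[√-94] and disc(K) = 4d = -376.
Ramification test: 2 | -376. The prime 2 ramifies in K.

ramifies in O_K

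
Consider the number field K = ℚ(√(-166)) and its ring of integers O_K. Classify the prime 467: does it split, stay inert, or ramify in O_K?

-166 mod 4 = 2, hence disc K = 4·(-166) = -664 and O_K = ℤ[√-166].
disc(K) = -664 is not divisible by 467; 467 is unramified.
Euler's criterion: (-166)^233 mod 467 = 1. Thus (-166|467) = 1.
d is a quadratic residue mod p, hence 467 splits in O_K.

splits completely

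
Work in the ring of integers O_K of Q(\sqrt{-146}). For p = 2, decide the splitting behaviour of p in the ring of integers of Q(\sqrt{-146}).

-146 mod 4 = 2, hence disc K = 4·(-146) = -584 and O_K = ℤ[√-146].
disc(K) = -584 = 2·(-292), so p = 2 is ramified.

ramifies in O_K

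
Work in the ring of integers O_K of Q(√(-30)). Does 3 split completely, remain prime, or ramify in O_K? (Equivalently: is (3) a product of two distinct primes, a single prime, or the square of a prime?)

ramified

-30 mod 4 = 2, hence disc K = 4·(-30) = -120 and O_K = ℤ[√-30].
disc(K) = -120 = 3·(-40), so p = 3 is ramified.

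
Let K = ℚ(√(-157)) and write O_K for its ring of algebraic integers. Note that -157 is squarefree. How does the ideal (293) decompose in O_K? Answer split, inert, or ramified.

p is inert

-157 mod 4 = 3, hence disc K = 4·(-157) = -628 and O_K = ℤ[√-157].
Since gcd(293, -628) = 1 the prime 293 does not ramify.
(-157/293) = 136^146 mod 293 = 292, giving Legendre symbol -1.
Legendre symbol -1 ⇒ 293 is inert.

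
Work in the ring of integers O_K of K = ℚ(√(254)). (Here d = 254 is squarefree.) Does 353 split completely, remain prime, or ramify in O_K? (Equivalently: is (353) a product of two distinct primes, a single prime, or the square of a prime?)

splits completely

254 mod 4 = 2, hence disc K = 4·254 = 1016 and O_K = ℤ[√254].
Since gcd(353, 1016) = 1 the prime 353 does not ramify.
Compute (254/353) via Euler: 254^((353-1)/2) mod 353 = 1, so (254/353) = 1.
(254/353) = 1, so 353 splits.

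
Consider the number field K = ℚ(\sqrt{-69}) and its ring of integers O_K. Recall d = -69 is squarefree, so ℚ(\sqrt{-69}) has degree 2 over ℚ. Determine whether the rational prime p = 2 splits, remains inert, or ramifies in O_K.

p ramifies

Since -69 ≢ 1 mod 4, the ring of integers is ℤ[√-69] with discriminant 4·(-69) = -276.
2 divides disc(K) = -276, so 2 ramifies.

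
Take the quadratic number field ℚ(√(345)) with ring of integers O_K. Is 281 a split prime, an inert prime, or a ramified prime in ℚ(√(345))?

d = 345 ≡ 1 (mod 4), so O_K = ℤ[(1+√345)/2] and disc(K) = d = 345.
281 ∤ 345, so 281 is unramified.
Compute (345/281) via Euler: 64^((281-1)/2) mod 281 = 1, so (345/281) = 1.
d is a quadratic residue mod p, hence 281 splits in O_K.

splits completely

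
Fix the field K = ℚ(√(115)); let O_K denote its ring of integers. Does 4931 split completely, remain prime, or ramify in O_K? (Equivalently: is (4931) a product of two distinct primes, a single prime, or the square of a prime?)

d = 115 ≡ 3 (mod 4), so O_K = ℤ[√115] and disc(K) = 4d = 460.
disc(K) = 460 is not divisible by 4931; 4931 is unramified.
Compute (115/4931) via Euler: 115^((4931-1)/2) mod 4931 = 4930, so (115/4931) = -1.
Legendre symbol -1 ⇒ 4931 is inert.

inert — (4931) stays prime in O_K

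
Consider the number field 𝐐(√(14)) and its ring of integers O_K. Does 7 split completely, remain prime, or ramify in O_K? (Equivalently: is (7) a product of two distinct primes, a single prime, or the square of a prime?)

7 is ramified

d = 14 ≡ 2 (mod 4), so O_K = ℤ[√14] and disc(K) = 4d = 56.
7 divides disc(K) = 56, so 7 ramifies.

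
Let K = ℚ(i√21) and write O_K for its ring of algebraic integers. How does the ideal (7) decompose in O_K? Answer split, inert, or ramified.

-21 mod 4 = 3, hence disc K = 4·(-21) = -84 and O_K = ℤ[√-21].
Ramification test: 7 | -84. The prime 7 ramifies in K.

ramified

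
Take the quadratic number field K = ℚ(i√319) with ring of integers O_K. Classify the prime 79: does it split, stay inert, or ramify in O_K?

d = -319 ≡ 1 (mod 4), so O_K = ℤ[(1+√-319)/2] and disc(K) = d = -319.
79 ∤ -319, so 79 is unramified.
Compute (-319/79) via Euler: 76^((79-1)/2) mod 79 = 1, so (-319/79) = 1.
(-319/79) = 1, so 79 splits.

splits completely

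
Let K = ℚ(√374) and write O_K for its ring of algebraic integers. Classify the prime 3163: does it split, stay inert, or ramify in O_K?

inert

374 mod 4 = 2, hence disc K = 4·374 = 1496 and O_K = ℤ[√374].
3163 ∤ 1496, so 3163 is unramified.
(374/3163) = 374^1581 mod 3163 = 3162, giving Legendre symbol -1.
(374/3163) = -1, so 3163 is inert.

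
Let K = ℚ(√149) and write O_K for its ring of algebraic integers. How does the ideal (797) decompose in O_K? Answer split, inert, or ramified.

inert

Since 149 ≡ 1 mod 4, the ring of integers is ℤ[(1+√149)/2] with discriminant 149.
797 ∤ 149, so 797 is unramified.
(149/797) = 149^398 mod 797 = 796, giving Legendre symbol -1.
d is a non-residue mod p, hence 797 remains inert in O_K.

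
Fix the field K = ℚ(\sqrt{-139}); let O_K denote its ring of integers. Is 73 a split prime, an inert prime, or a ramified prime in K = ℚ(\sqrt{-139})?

inert — (73) stays prime in O_K

d = -139 ≡ 1 (mod 4), so O_K = ℤ[(1+√-139)/2] and disc(K) = d = -139.
Since gcd(73, -139) = 1 the prime 73 does not ramify.
Euler's criterion: (-139)^36 mod 73 = 72. Thus (-139|73) = -1.
(-139/73) = -1, so 73 is inert.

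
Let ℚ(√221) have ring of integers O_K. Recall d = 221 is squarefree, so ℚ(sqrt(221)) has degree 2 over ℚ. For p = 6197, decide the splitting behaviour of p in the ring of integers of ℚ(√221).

Since 221 ≡ 1 mod 4, the ring of integers is ℤ[(1+√221)/2] with discriminant 221.
disc(K) = 221 is not divisible by 6197; 6197 is unramified.
Euler's criterion: 221^3098 mod 6197 = 1. Thus (221|6197) = 1.
Legendre symbol 1 ⇒ 6197 is split.

p splits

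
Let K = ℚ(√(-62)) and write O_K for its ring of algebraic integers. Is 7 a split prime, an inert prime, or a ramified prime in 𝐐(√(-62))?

-62 mod 4 = 2, hence disc K = 4·(-62) = -248 and O_K = ℤ[√-62].
Since gcd(7, -248) = 1 the prime 7 does not ramify.
Compute (-62/7) via Euler: 1^((7-1)/2) mod 7 = 1, so (-62/7) = 1.
d is a quadratic residue mod p, hence 7 splits in O_K.

7 splits in O_K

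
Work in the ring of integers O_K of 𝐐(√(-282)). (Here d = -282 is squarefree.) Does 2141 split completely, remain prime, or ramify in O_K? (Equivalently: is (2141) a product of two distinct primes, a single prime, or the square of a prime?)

inert

Since -282 ≢ 1 mod 4, the ring of integers is ℤ[√-282] with discriminant 4·(-282) = -1128.
Since gcd(2141, -1128) = 1 the prime 2141 does not ramify.
(-282/2141) = 1859^1070 mod 2141 = 2140, giving Legendre symbol -1.
(-282/2141) = -1, so 2141 is inert.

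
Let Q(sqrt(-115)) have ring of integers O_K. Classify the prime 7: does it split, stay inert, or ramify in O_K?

splits completely

-115 mod 4 = 1, hence disc K = -115 and O_K = ℤ[(1+√-115)/2].
disc(K) = -115 is not divisible by 7; 7 is unramified.
Euler's criterion: (-115)^3 mod 7 = 1. Thus (-115|7) = 1.
(-115/7) = 1, so 7 splits.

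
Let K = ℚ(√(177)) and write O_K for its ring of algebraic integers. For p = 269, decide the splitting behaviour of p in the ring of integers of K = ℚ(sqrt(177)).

Since 177 ≡ 1 mod 4, the ring of integers is ℤ[(1+√177)/2] with discriminant 177.
269 ∤ 177, so 269 is unramified.
Euler's criterion: 177^134 mod 269 = 1. Thus (177|269) = 1.
Legendre symbol 1 ⇒ 269 is split.

splits completely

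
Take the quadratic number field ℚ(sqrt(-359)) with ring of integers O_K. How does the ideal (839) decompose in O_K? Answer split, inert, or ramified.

Since -359 ≡ 1 mod 4, the ring of integers is ℤ[(1+√-359)/2] with discriminant -359.
Since gcd(839, -359) = 1 the prime 839 does not ramify.
Euler's criterion: (-359)^419 mod 839 = 1. Thus (-359|839) = 1.
(-359/839) = 1, so 839 splits.

splits completely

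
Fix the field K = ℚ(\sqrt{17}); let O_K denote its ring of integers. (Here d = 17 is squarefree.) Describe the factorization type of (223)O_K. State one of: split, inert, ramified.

split — (223) = 𝔭₁𝔭₂ with 𝔭₁ ≠ 𝔭₂

Since 17 ≡ 1 mod 4, the ring of integers is ℤ[(1+√17)/2] with discriminant 17.
disc(K) = 17 is not divisible by 223; 223 is unramified.
Compute (17/223) via Euler: 17^((223-1)/2) mod 223 = 1, so (17/223) = 1.
(17/223) = 1, so 223 splits.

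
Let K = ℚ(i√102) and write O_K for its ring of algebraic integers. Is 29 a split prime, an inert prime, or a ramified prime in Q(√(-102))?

d = -102 ≡ 2 (mod 4), so O_K = ℤ[√-102] and disc(K) = 4d = -408.
disc(K) = -408 is not divisible by 29; 29 is unramified.
Legendre symbol by Euler's criterion: (-102/29) ≡ (-102)^14 ≡ 28 (mod 29), i.e. (-102/29) = -1.
d is a non-residue mod p, hence 29 remains inert in O_K.

p is inert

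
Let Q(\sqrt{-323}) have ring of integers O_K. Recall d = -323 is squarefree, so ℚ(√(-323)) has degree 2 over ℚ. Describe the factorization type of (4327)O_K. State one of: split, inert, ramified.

inert

-323 mod 4 = 1, hence disc K = -323 and O_K = ℤ[(1+√-323)/2].
4327 ∤ -323, so 4327 is unramified.
Compute (-323/4327) via Euler: 4004^((4327-1)/2) mod 4327 = 4326, so (-323/4327) = -1.
d is a non-residue mod p, hence 4327 remains inert in O_K.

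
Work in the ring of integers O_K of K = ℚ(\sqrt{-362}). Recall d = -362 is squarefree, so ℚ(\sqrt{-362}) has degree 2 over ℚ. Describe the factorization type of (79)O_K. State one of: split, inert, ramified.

d = -362 ≡ 2 (mod 4), so O_K = ℤ[√-362] and disc(K) = 4d = -1448.
disc(K) = -1448 is not divisible by 79; 79 is unramified.
Compute (-362/79) via Euler: 33^((79-1)/2) mod 79 = 78, so (-362/79) = -1.
(-362/79) = -1, so 79 is inert.

inert — (79) stays prime in O_K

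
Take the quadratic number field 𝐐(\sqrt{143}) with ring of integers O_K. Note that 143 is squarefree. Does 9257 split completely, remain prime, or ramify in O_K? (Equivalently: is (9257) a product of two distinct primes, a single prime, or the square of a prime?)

d = 143 ≡ 3 (mod 4), so O_K = ℤ[√143] and disc(K) = 4d = 572.
disc(K) = 572 is not divisible by 9257; 9257 is unramified.
Legendre symbol by Euler's criterion: (143/9257) ≡ 143^4628 ≡ 9256 (mod 9257), i.e. (143/9257) = -1.
(143/9257) = -1, so 9257 is inert.

9257 remains inert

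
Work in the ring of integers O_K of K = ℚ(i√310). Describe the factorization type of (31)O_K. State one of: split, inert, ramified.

ramified — (31) = 𝔭²

Since -310 ≢ 1 mod 4, the ring of integers is ℤ[√-310] with discriminant 4·(-310) = -1240.
Ramification test: 31 | -1240. The prime 31 ramifies in K.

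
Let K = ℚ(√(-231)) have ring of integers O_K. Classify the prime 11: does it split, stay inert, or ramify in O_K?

-231 mod 4 = 1, hence disc K = -231 and O_K = ℤ[(1+√-231)/2].
Ramification test: 11 | -231. The prime 11 ramifies in K.

p ramifies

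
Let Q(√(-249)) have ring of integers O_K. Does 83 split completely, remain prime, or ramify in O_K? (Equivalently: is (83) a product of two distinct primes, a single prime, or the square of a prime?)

-249 mod 4 = 3, hence disc K = 4·(-249) = -996 and O_K = ℤ[√-249].
disc(K) = -996 = 83·(-12), so p = 83 is ramified.

ramified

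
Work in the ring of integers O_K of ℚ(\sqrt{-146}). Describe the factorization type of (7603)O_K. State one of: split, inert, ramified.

-146 mod 4 = 2, hence disc K = 4·(-146) = -584 and O_K = ℤ[√-146].
7603 ∤ -584, so 7603 is unramified.
Compute (-146/7603) via Euler: 7457^((7603-1)/2) mod 7603 = 7602, so (-146/7603) = -1.
(-146/7603) = -1, so 7603 is inert.

inert — (7603) stays prime in O_K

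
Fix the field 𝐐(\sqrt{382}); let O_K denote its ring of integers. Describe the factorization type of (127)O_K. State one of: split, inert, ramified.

d = 382 ≡ 2 (mod 4), so O_K = ℤ[√382] and disc(K) = 4d = 1528.
Since gcd(127, 1528) = 1 the prime 127 does not ramify.
Legendre symbol by Euler's criterion: (382/127) ≡ 382^63 ≡ 1 (mod 127), i.e. (382/127) = 1.
d is a quadratic residue mod p, hence 127 splits in O_K.

splits completely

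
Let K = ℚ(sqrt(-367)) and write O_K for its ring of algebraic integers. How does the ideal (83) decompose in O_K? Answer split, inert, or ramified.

-367 mod 4 = 1, hence disc K = -367 and O_K = ℤ[(1+√-367)/2].
Since gcd(83, -367) = 1 the prime 83 does not ramify.
Legendre symbol by Euler's criterion: (-367/83) ≡ (-367)^41 ≡ 1 (mod 83), i.e. (-367/83) = 1.
(-367/83) = 1, so 83 splits.

83 splits in O_K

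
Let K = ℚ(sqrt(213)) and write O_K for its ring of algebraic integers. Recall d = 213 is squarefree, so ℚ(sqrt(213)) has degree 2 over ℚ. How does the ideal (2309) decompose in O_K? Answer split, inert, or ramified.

2309 remains inert

213 mod 4 = 1, hence disc K = 213 and O_K = ℤ[(1+√213)/2].
disc(K) = 213 is not divisible by 2309; 2309 is unramified.
Legendre symbol by Euler's criterion: (213/2309) ≡ 213^1154 ≡ 2308 (mod 2309), i.e. (213/2309) = -1.
(213/2309) = -1, so 2309 is inert.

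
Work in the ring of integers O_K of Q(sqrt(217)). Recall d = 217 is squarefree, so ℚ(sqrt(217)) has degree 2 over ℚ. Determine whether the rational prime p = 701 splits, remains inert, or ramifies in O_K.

p splits

d = 217 ≡ 1 (mod 4), so O_K = ℤ[(1+√217)/2] and disc(K) = d = 217.
disc(K) = 217 is not divisible by 701; 701 is unramified.
Euler's criterion: 217^350 mod 701 = 1. Thus (217|701) = 1.
Legendre symbol 1 ⇒ 701 is split.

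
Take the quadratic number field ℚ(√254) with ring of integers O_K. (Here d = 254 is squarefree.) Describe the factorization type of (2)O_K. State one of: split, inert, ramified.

Since 254 ≢ 1 mod 4, the ring of integers is ℤ[√254] with discriminant 4·254 = 1016.
2 divides disc(K) = 1016, so 2 ramifies.

ramifies in O_K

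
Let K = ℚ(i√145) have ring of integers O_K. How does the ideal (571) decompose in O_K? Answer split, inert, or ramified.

571 remains inert

Since -145 ≢ 1 mod 4, the ring of integers is ℤ[√-145] with discriminant 4·(-145) = -580.
Since gcd(571, -580) = 1 the prime 571 does not ramify.
Legendre symbol by Euler's criterion: (-145/571) ≡ (-145)^285 ≡ 570 (mod 571), i.e. (-145/571) = -1.
d is a non-residue mod p, hence 571 remains inert in O_K.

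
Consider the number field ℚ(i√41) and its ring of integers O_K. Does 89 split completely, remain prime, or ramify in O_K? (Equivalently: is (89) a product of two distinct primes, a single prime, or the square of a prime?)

-41 mod 4 = 3, hence disc K = 4·(-41) = -164 and O_K = ℤ[√-41].
Since gcd(89, -164) = 1 the prime 89 does not ramify.
Legendre symbol by Euler's criterion: (-41/89) ≡ (-41)^44 ≡ 88 (mod 89), i.e. (-41/89) = -1.
d is a non-residue mod p, hence 89 remains inert in O_K.

inert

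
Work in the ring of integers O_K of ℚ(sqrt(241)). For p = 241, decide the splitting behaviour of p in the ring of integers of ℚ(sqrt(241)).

ramified — (241) = 𝔭²

Since 241 ≡ 1 mod 4, the ring of integers is ℤ[(1+√241)/2] with discriminant 241.
Ramification test: 241 | 241. The prime 241 ramifies in K.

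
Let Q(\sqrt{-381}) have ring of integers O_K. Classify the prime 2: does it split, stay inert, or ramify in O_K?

d = -381 ≡ 3 (mod 4), so O_K = ℤ[√-381] and disc(K) = 4d = -1524.
Ramification test: 2 | -1524. The prime 2 ramifies in K.

p ramifies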